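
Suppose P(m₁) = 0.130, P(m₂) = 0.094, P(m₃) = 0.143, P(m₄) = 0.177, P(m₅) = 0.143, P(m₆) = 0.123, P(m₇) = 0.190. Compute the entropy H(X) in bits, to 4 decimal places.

2.7751 bits

H = −Σ pᵢ log₂ pᵢ.
−0.130·log₂(0.130) = 0.3826
−0.094·log₂(0.094) = 0.3207
−0.143·log₂(0.143) = 0.4012
−0.177·log₂(0.177) = 0.4422
−0.143·log₂(0.143) = 0.4012
−0.123·log₂(0.123) = 0.3719
−0.190·log₂(0.190) = 0.4552
Sum ≈ 2.7751 → 2.7751 bits.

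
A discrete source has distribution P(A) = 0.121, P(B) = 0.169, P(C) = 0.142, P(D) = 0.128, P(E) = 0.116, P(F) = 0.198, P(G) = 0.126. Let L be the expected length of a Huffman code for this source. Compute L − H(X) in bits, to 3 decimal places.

0.021 bits

Entropy H = −Σ p log₂ p ≈ 2.7813 bits.
Huffman merges: 29/250+121/1000→237/1000; 63/500+16/125→127/500; 71/500+169/1000→311/1000; 99/500+237/1000→87/200; 127/500+311/1000→113/200; 87/200+113/200→1. L = 1401/500 ≈ 2.8020.
L − H = 2.8020 − 2.7813 = 0.021 bits.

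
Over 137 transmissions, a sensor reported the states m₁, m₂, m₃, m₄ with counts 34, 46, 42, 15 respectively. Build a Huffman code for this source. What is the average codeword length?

Probabilities are the counts divided by 137.
Repeatedly combine the two least-probable nodes; the expected code length is the sum of the merged weights.
merge 15/137 + 34/137 → 49/137
merge 42/137 + 46/137 → 88/137
merge 49/137 + 88/137 → 1
L = 49/137 + 88/137 + 1 = 2 bits/symbol.

2 bits/symbol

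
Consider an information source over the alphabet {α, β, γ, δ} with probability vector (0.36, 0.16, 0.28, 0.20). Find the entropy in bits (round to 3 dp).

1.932 bits

H = −Σ pᵢ log₂ pᵢ.
−0.36·log₂(0.36) = 0.5306
−0.16·log₂(0.16) = 0.4230
−0.28·log₂(0.28) = 0.5142
−0.20·log₂(0.20) = 0.4644
Sum ≈ 1.9322 → 1.932 bits.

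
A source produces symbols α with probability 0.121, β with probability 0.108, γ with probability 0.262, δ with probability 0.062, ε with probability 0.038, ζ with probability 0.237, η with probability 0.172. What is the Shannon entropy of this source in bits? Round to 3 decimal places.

H = −Σ pᵢ log₂ pᵢ.
−0.121·log₂(0.121) = 0.3687
−0.108·log₂(0.108) = 0.3468
−0.262·log₂(0.262) = 0.5063
−0.062·log₂(0.062) = 0.2487
−0.038·log₂(0.038) = 0.1793
−0.237·log₂(0.237) = 0.4923
−0.172·log₂(0.172) = 0.4368
Sum ≈ 2.5788 → 2.579 bits.

2.579 bits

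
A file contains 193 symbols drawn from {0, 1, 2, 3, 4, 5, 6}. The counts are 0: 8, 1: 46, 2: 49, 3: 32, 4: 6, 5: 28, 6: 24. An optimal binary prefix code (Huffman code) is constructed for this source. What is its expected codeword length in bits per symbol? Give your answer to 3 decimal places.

Probabilities are the counts divided by 193.
Repeatedly combine the two least-probable nodes; the expected code length is the sum of the merged weights.
merge 6/193 + 8/193 → 14/193
merge 14/193 + 24/193 → 38/193
merge 28/193 + 32/193 → 60/193
merge 38/193 + 46/193 → 84/193
merge 49/193 + 60/193 → 109/193
merge 84/193 + 109/193 → 1
L = 14/193 + 38/193 + 60/193 + 84/193 + 109/193 + 1 = 498/193 ≈ 2.580 bits/symbol.

2.580 bits/symbol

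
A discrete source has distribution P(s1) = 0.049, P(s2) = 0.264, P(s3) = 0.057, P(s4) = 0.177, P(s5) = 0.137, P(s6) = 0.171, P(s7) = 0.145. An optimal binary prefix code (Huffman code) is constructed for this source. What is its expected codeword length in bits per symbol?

Repeatedly combine the two least-probable nodes; the expected code length is the sum of the merged weights.
merge 49/1000 + 57/1000 → 53/500
merge 53/500 + 137/1000 → 243/1000
merge 29/200 + 171/1000 → 79/250
merge 177/1000 + 243/1000 → 21/50
merge 33/125 + 79/250 → 29/50
merge 21/50 + 29/50 → 1
L = 53/500 + 243/1000 + 79/250 + 21/50 + 29/50 + 1 = 533/200 = 2.665 bits/symbol.

2.665 bits/symbol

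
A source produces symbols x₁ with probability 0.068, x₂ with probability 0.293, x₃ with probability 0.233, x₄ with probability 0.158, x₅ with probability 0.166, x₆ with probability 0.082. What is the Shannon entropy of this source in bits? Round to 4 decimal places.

H = −Σ pᵢ log₂ pᵢ.
−0.068·log₂(0.068) = 0.2637
−0.293·log₂(0.293) = 0.5189
−0.233·log₂(0.233) = 0.4897
−0.158·log₂(0.158) = 0.4206
−0.166·log₂(0.166) = 0.4301
−0.082·log₂(0.082) = 0.2959
Sum ≈ 2.4188 → 2.4188 bits.

2.4188 bits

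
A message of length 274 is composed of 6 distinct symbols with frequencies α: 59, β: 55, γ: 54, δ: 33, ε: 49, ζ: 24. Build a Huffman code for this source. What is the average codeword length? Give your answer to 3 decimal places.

Probabilities are the counts divided by 274.
Repeatedly combine the two least-probable nodes; the expected code length is the sum of the merged weights.
merge 12/137 + 33/274 → 57/274
merge 49/274 + 27/137 → 103/274
merge 55/274 + 57/274 → 56/137
merge 59/274 + 103/274 → 81/137
merge 56/137 + 81/137 → 1
L = 57/274 + 103/274 + 56/137 + 81/137 + 1 = 354/137 ≈ 2.584 bits/symbol.

2.584 bits/symbol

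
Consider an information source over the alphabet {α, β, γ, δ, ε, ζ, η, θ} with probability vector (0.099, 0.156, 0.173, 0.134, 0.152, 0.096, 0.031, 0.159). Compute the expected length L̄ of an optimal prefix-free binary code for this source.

2.954 bits/symbol

Repeatedly combine the two least-probable nodes; the expected code length is the sum of the merged weights.
merge 31/1000 + 12/125 → 127/1000
merge 99/1000 + 127/1000 → 113/500
merge 67/500 + 19/125 → 143/500
merge 39/250 + 159/1000 → 63/200
merge 173/1000 + 113/500 → 399/1000
merge 143/500 + 63/200 → 601/1000
merge 399/1000 + 601/1000 → 1
L = 127/1000 + 113/500 + 143/500 + 63/200 + 399/1000 + 601/1000 + 1 = 1477/500 = 2.954 bits/symbol.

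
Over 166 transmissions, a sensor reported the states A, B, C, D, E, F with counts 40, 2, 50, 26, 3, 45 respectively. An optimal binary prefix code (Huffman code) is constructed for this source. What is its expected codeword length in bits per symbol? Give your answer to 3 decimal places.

Probabilities are the counts divided by 166.
Repeatedly combine the two least-probable nodes; the expected code length is the sum of the merged weights.
merge 1/83 + 3/166 → 5/166
merge 5/166 + 13/83 → 31/166
merge 31/166 + 20/83 → 71/166
merge 45/166 + 25/83 → 95/166
merge 71/166 + 95/166 → 1
L = 5/166 + 31/166 + 71/166 + 95/166 + 1 = 184/83 ≈ 2.217 bits/symbol.

2.217 bits/symbol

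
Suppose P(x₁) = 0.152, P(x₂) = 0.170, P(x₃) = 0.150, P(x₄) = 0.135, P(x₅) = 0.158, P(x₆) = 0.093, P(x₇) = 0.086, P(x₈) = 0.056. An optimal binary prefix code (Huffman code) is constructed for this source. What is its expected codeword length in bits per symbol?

2.972 bits/symbol

Repeatedly combine the two least-probable nodes; the expected code length is the sum of the merged weights.
merge 7/125 + 43/500 → 71/500
merge 93/1000 + 27/200 → 57/250
merge 71/500 + 3/20 → 73/250
merge 19/125 + 79/500 → 31/100
merge 17/100 + 57/250 → 199/500
merge 73/250 + 31/100 → 301/500
merge 199/500 + 301/500 → 1
L = 71/500 + 57/250 + 73/250 + 31/100 + 199/500 + 301/500 + 1 = 743/250 = 2.972 bits/symbol.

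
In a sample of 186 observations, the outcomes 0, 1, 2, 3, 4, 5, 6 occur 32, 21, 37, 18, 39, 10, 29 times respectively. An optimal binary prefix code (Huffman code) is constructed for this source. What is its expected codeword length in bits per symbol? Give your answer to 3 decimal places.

2.742 bits/symbol

Probabilities are the counts divided by 186.
Repeatedly combine the two least-probable nodes; the expected code length is the sum of the merged weights.
merge 5/93 + 3/31 → 14/93
merge 7/62 + 14/93 → 49/186
merge 29/186 + 16/93 → 61/186
merge 37/186 + 13/62 → 38/93
merge 49/186 + 61/186 → 55/93
merge 38/93 + 55/93 → 1
L = 14/93 + 49/186 + 61/186 + 38/93 + 55/93 + 1 = 85/31 ≈ 2.742 bits/symbol.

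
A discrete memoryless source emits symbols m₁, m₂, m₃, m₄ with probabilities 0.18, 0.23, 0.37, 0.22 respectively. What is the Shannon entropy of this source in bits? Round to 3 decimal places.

1.944 bits

H = −Σ pᵢ log₂ pᵢ.
−0.18·log₂(0.18) = 0.4453
−0.23·log₂(0.23) = 0.4877
−0.37·log₂(0.37) = 0.5307
−0.22·log₂(0.22) = 0.4806
Sum ≈ 1.9443 → 1.944 bits.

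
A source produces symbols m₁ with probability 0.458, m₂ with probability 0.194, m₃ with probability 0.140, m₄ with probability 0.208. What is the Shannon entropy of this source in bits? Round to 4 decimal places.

1.8433 bits

H = −Σ pᵢ log₂ pᵢ.
−0.458·log₂(0.458) = 0.5160
−0.194·log₂(0.194) = 0.4590
−0.140·log₂(0.140) = 0.3971
−0.208·log₂(0.208) = 0.4712
Sum ≈ 1.8433 → 1.8433 bits.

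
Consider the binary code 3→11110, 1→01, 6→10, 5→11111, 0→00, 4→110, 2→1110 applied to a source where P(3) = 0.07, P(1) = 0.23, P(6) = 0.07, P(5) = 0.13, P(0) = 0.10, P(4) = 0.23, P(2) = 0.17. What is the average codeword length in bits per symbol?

L̄ = Σ pᵢ·ℓᵢ = 0.07·5 + 0.23·2 + 0.07·2 + 0.13·5 + 0.10·2 + 0.23·3 + 0.17·4 = 3.17 bits/symbol.

3.17 bits/symbol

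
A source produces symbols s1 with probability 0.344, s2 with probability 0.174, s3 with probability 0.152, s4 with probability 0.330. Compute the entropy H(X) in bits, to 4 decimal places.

1.9095 bits

H = −Σ pᵢ log₂ pᵢ.
−0.344·log₂(0.344) = 0.5296
−0.174·log₂(0.174) = 0.4390
−0.152·log₂(0.152) = 0.4131
−0.330·log₂(0.330) = 0.5278
Sum ≈ 1.9095 → 1.9095 bits.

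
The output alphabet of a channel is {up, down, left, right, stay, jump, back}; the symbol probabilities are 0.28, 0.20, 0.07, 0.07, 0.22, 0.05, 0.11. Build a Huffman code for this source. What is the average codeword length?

2.6 bits/symbol

Repeatedly combine the two least-probable nodes; the expected code length is the sum of the merged weights.
merge 1/20 + 7/100 → 3/25
merge 7/100 + 11/100 → 9/50
merge 3/25 + 9/50 → 3/10
merge 1/5 + 11/50 → 21/50
merge 7/25 + 3/10 → 29/50
merge 21/50 + 29/50 → 1
L = 3/25 + 9/50 + 3/10 + 21/50 + 29/50 + 1 = 13/5 = 2.6 bits/symbol.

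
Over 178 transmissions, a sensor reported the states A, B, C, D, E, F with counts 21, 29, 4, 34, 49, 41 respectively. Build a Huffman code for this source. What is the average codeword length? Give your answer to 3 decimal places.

Probabilities are the counts divided by 178.
Repeatedly combine the two least-probable nodes; the expected code length is the sum of the merged weights.
merge 2/89 + 21/178 → 25/178
merge 25/178 + 29/178 → 27/89
merge 17/89 + 41/178 → 75/178
merge 49/178 + 27/89 → 103/178
merge 75/178 + 103/178 → 1
L = 25/178 + 27/89 + 75/178 + 103/178 + 1 = 435/178 ≈ 2.444 bits/symbol.

2.444 bits/symbol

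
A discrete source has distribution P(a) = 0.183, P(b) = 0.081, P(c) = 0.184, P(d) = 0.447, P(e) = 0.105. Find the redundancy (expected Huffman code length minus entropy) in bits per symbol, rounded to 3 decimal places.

Entropy H = −Σ p log₂ p ≈ 2.0521 bits.
Huffman merges: 81/1000+21/200→93/500; 183/1000+23/125→367/1000; 93/500+367/1000→553/1000; 447/1000+553/1000→1. L = 1053/500 ≈ 2.1060.
L − H = 2.1060 − 2.0521 = 0.054 bits.

0.054 bits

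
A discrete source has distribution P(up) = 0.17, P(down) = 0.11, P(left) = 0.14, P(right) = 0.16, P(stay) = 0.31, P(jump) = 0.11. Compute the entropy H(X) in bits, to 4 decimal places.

2.4791 bits

H = −Σ pᵢ log₂ pᵢ.
−0.17·log₂(0.17) = 0.4346
−0.11·log₂(0.11) = 0.3503
−0.14·log₂(0.14) = 0.3971
−0.16·log₂(0.16) = 0.4230
−0.31·log₂(0.31) = 0.5238
−0.11·log₂(0.11) = 0.3503
Sum ≈ 2.4791 → 2.4791 bits.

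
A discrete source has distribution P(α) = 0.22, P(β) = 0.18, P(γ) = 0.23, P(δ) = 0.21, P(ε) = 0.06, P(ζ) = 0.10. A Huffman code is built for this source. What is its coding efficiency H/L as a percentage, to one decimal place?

98.5%

Entropy H = −Σ p log₂ p ≈ 2.4621 bits.
Huffman merges: 3/50+1/10→4/25; 4/25+9/50→17/50; 21/100+11/50→43/100; 23/100+17/50→57/100; 43/100+57/100→1. L = 5/2 ≈ 2.5000.
Efficiency = H/L = 2.4621/2.5000 = 98.5%.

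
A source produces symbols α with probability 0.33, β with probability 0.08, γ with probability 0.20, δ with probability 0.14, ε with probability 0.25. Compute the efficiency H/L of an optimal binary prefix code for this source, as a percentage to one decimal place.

98.2%

Entropy H = −Σ p log₂ p ≈ 2.1808 bits.
Huffman merges: 2/25+7/50→11/50; 1/5+11/50→21/50; 1/4+33/100→29/50; 21/50+29/50→1. L = 111/50 ≈ 2.2200.
Efficiency = H/L = 2.1808/2.2200 = 98.2%.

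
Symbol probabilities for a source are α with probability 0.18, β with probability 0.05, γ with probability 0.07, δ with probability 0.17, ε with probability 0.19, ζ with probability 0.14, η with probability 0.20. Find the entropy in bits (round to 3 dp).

H = −Σ pᵢ log₂ pᵢ.
−0.18·log₂(0.18) = 0.4453
−0.05·log₂(0.05) = 0.2161
−0.07·log₂(0.07) = 0.2686
−0.17·log₂(0.17) = 0.4346
−0.19·log₂(0.19) = 0.4552
−0.14·log₂(0.14) = 0.3971
−0.20·log₂(0.20) = 0.4644
Sum ≈ 2.6813 → 2.681 bits.

2.681 bits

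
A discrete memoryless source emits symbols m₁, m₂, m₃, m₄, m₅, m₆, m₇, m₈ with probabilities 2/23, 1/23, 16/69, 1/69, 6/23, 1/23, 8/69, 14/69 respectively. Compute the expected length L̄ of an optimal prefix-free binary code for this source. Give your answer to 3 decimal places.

Repeatedly combine the two least-probable nodes; the expected code length is the sum of the merged weights.
merge 1/69 + 1/23 → 4/69
merge 1/23 + 4/69 → 7/69
merge 2/23 + 7/69 → 13/69
merge 8/69 + 13/69 → 7/23
merge 14/69 + 16/69 → 10/23
merge 6/23 + 7/23 → 13/23
merge 10/23 + 13/23 → 1
L = 4/69 + 7/69 + 13/69 + 7/23 + 10/23 + 13/23 + 1 = 61/23 ≈ 2.652 bits/symbol.

2.652 bits/symbol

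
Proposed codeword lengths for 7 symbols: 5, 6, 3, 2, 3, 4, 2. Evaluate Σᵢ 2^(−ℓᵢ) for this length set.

0.859375

With common denominator 2^6 = 64: Σ 2^(−ℓᵢ) = 2/64 + 1/64 + 8/64 + 16/64 + 8/64 + 4/64 + 16/64 = 55/64 = 0.859375.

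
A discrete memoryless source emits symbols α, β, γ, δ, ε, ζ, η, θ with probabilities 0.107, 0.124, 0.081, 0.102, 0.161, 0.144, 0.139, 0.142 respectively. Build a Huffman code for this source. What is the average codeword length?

Repeatedly combine the two least-probable nodes; the expected code length is the sum of the merged weights.
merge 81/1000 + 51/500 → 183/1000
merge 107/1000 + 31/250 → 231/1000
merge 139/1000 + 71/500 → 281/1000
merge 18/125 + 161/1000 → 61/200
merge 183/1000 + 231/1000 → 207/500
merge 281/1000 + 61/200 → 293/500
merge 207/500 + 293/500 → 1
L = 183/1000 + 231/1000 + 281/1000 + 61/200 + 207/500 + 293/500 + 1 = 3 bits/symbol.

3 bits/symbol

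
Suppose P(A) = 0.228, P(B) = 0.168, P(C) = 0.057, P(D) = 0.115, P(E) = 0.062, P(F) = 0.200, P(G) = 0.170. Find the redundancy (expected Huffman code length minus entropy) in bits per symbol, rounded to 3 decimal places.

0.030 bits

Entropy H = −Σ p log₂ p ≈ 2.6607 bits.
Huffman merges: 57/1000+31/500→119/1000; 23/200+119/1000→117/500; 21/125+17/100→169/500; 1/5+57/250→107/250; 117/500+169/500→143/250; 107/250+143/250→1. L = 2691/1000 ≈ 2.6910.
L − H = 2.6910 − 2.6607 = 0.030 bits.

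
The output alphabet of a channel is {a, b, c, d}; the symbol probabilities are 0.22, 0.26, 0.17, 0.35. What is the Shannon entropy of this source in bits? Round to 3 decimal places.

1.951 bits

H = −Σ pᵢ log₂ pᵢ.
−0.22·log₂(0.22) = 0.4806
−0.26·log₂(0.26) = 0.5053
−0.17·log₂(0.17) = 0.4346
−0.35·log₂(0.35) = 0.5301
Sum ≈ 1.9505 → 1.951 bits.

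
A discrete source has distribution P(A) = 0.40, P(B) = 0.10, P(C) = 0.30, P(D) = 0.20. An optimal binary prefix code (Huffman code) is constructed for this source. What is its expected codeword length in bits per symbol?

Repeatedly combine the two least-probable nodes; the expected code length is the sum of the merged weights.
merge 1/10 + 1/5 → 3/10
merge 3/10 + 3/10 → 3/5
merge 2/5 + 3/5 → 1
L = 3/10 + 3/5 + 1 = 19/10 = 1.9 bits/symbol.

1.9 bits/symbol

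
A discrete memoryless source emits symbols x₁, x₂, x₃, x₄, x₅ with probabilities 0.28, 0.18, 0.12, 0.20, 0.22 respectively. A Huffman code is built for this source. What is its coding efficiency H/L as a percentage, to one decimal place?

Entropy H = −Σ p log₂ p ≈ 2.2716 bits.
Huffman merges: 3/25+9/50→3/10; 1/5+11/50→21/50; 7/25+3/10→29/50; 21/50+29/50→1. L = 23/10 ≈ 2.3000.
Efficiency = H/L = 2.2716/2.3000 = 98.8%.

98.8%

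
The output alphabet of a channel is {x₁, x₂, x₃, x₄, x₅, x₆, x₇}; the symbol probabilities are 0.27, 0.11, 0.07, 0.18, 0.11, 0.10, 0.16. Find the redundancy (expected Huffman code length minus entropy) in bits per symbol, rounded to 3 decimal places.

0.040 bits

Entropy H = −Σ p log₂ p ≈ 2.6797 bits.
Huffman merges: 7/100+1/10→17/100; 11/100+11/100→11/50; 4/25+17/100→33/100; 9/50+11/50→2/5; 27/100+33/100→3/5; 2/5+3/5→1. L = 68/25 ≈ 2.7200.
L − H = 2.7200 − 2.6797 = 0.040 bits.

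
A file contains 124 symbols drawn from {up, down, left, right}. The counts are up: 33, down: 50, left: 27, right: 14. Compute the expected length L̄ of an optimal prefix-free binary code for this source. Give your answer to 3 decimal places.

Probabilities are the counts divided by 124.
Repeatedly combine the two least-probable nodes; the expected code length is the sum of the merged weights.
merge 7/62 + 27/124 → 41/124
merge 33/124 + 41/124 → 37/62
merge 25/62 + 37/62 → 1
L = 41/124 + 37/62 + 1 = 239/124 ≈ 1.927 bits/symbol.

1.927 bits/symbol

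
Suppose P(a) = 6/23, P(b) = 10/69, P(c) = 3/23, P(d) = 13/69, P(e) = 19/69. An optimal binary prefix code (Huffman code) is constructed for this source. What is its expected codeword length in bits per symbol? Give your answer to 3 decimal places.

Repeatedly combine the two least-probable nodes; the expected code length is the sum of the merged weights.
merge 3/23 + 10/69 → 19/69
merge 13/69 + 6/23 → 31/69
merge 19/69 + 19/69 → 38/69
merge 31/69 + 38/69 → 1
L = 19/69 + 31/69 + 38/69 + 1 = 157/69 ≈ 2.275 bits/symbol.

2.275 bits/symbol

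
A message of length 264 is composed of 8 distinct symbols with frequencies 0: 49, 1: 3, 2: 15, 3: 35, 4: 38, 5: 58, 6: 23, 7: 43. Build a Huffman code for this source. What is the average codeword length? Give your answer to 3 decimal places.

2.818 bits/symbol

Probabilities are the counts divided by 264.
Repeatedly combine the two least-probable nodes; the expected code length is the sum of the merged weights.
merge 1/88 + 5/88 → 3/44
merge 3/44 + 23/264 → 41/264
merge 35/264 + 19/132 → 73/264
merge 41/264 + 43/264 → 7/22
merge 49/264 + 29/132 → 107/264
merge 73/264 + 7/22 → 157/264
merge 107/264 + 157/264 → 1
L = 3/44 + 41/264 + 73/264 + 7/22 + 107/264 + 157/264 + 1 = 31/11 ≈ 2.818 bits/symbol.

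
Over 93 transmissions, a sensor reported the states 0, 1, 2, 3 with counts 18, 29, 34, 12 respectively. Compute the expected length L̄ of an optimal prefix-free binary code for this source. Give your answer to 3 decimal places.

1.957 bits/symbol

Probabilities are the counts divided by 93.
Repeatedly combine the two least-probable nodes; the expected code length is the sum of the merged weights.
merge 4/31 + 6/31 → 10/31
merge 29/93 + 10/31 → 59/93
merge 34/93 + 59/93 → 1
L = 10/31 + 59/93 + 1 = 182/93 ≈ 1.957 bits/symbol.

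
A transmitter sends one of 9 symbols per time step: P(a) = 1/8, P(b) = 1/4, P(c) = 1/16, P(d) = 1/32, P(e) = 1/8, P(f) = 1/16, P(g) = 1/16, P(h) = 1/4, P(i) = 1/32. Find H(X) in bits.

2.8125 bits

Each probability is a power of 1/2, so log₂(1/p) is an integer.
H = Σ p·log₂(1/p) = 1/8·3 + 1/4·2 + 1/16·4 + 1/32·5 + 1/8·3 + 1/16·4 + 1/16·4 + 1/4·2 + 1/32·5 = 2.8125 bits.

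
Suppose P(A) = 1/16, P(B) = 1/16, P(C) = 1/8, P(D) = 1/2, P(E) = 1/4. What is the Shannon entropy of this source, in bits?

Each probability is a power of 1/2, so log₂(1/p) is an integer.
H = Σ p·log₂(1/p) = 1/16·4 + 1/16·4 + 1/8·3 + 1/2·1 + 1/4·2 = 1.875 bits.

1.875 bits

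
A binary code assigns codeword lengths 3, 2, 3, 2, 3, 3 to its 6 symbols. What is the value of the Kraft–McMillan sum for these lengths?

1

With common denominator 2^3 = 8: Σ 2^(−ℓᵢ) = 1/8 + 2/8 + 1/8 + 2/8 + 1/8 + 1/8 = 8/8 = 1.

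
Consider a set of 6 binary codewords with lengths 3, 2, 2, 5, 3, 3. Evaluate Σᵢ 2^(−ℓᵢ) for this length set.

0.90625

With common denominator 2^5 = 32: Σ 2^(−ℓᵢ) = 4/32 + 8/32 + 8/32 + 1/32 + 4/32 + 4/32 = 29/32 = 0.90625.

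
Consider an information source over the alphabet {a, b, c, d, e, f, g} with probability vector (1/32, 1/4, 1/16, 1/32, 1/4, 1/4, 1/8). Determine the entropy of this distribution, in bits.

2.4375 bits

Each probability is a power of 1/2, so log₂(1/p) is an integer.
H = Σ p·log₂(1/p) = 1/32·5 + 1/4·2 + 1/16·4 + 1/32·5 + 1/4·2 + 1/4·2 + 1/8·3 = 2.4375 bits.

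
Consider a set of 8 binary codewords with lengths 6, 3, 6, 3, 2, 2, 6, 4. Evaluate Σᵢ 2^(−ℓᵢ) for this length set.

With common denominator 2^6 = 64: Σ 2^(−ℓᵢ) = 1/64 + 8/64 + 1/64 + 8/64 + 16/64 + 16/64 + 1/64 + 4/64 = 55/64 = 0.859375.

0.859375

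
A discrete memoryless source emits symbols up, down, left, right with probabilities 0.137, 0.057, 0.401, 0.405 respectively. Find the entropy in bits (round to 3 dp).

1.685 bits

H = −Σ pᵢ log₂ pᵢ.
−0.137·log₂(0.137) = 0.3929
−0.057·log₂(0.057) = 0.2356
−0.401·log₂(0.401) = 0.5286
−0.405·log₂(0.405) = 0.5281
Sum ≈ 1.6852 → 1.685 bits.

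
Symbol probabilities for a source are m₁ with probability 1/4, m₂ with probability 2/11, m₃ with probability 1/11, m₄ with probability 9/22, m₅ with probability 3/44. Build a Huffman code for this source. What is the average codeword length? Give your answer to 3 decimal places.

2.091 bits/symbol

Repeatedly combine the two least-probable nodes; the expected code length is the sum of the merged weights.
merge 3/44 + 1/11 → 7/44
merge 7/44 + 2/11 → 15/44
merge 1/4 + 15/44 → 13/22
merge 9/22 + 13/22 → 1
L = 7/44 + 15/44 + 13/22 + 1 = 23/11 ≈ 2.091 bits/symbol.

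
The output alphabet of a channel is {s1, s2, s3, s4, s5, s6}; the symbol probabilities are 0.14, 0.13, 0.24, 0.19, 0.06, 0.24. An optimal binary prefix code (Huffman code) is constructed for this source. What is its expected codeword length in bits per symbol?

Repeatedly combine the two least-probable nodes; the expected code length is the sum of the merged weights.
merge 3/50 + 13/100 → 19/100
merge 7/50 + 19/100 → 33/100
merge 19/100 + 6/25 → 43/100
merge 6/25 + 33/100 → 57/100
merge 43/100 + 57/100 → 1
L = 19/100 + 33/100 + 43/100 + 57/100 + 1 = 63/25 = 2.52 bits/symbol.

2.52 bits/symbol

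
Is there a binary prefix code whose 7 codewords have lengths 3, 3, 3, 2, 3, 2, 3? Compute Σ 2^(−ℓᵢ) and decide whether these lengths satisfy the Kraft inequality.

1.125; no

With common denominator 2^3 = 8: Σ 2^(−ℓᵢ) = 1/8 + 1/8 + 1/8 + 2/8 + 1/8 + 2/8 + 1/8 = 9/8 = 1.125.
Kraft's inequality requires Σ ≤ 1; here Σ = 1.125 > 1, so no such prefix code exists.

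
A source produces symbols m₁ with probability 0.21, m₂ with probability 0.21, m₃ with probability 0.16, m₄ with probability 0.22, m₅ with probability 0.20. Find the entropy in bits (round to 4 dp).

2.3136 bits

H = −Σ pᵢ log₂ pᵢ.
−0.21·log₂(0.21) = 0.4728
−0.21·log₂(0.21) = 0.4728
−0.16·log₂(0.16) = 0.4230
−0.22·log₂(0.22) = 0.4806
−0.20·log₂(0.20) = 0.4644
Sum ≈ 2.3136 → 2.3136 bits.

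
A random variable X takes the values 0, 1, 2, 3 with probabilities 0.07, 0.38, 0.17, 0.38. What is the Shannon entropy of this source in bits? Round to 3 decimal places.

H = −Σ pᵢ log₂ pᵢ.
−0.07·log₂(0.07) = 0.2686
−0.38·log₂(0.38) = 0.5305
−0.17·log₂(0.17) = 0.4346
−0.38·log₂(0.38) = 0.5305
Sum ≈ 1.7640 → 1.764 bits.

1.764 bits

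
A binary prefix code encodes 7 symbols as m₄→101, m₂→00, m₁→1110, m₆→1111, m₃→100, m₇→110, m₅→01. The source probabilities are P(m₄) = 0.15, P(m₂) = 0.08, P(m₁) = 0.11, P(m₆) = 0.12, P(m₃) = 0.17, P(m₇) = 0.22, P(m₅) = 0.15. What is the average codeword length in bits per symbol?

L̄ = Σ pᵢ·ℓᵢ = 0.15·3 + 0.08·2 + 0.11·4 + 0.12·4 + 0.17·3 + 0.22·3 + 0.15·2 = 3 bits/symbol.

3 bits/symbol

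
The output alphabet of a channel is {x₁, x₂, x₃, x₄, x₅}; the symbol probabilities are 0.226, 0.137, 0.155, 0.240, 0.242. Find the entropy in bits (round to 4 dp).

H = −Σ pᵢ log₂ pᵢ.
−0.226·log₂(0.226) = 0.4849
−0.137·log₂(0.137) = 0.3929
−0.155·log₂(0.155) = 0.4169
−0.240·log₂(0.240) = 0.4941
−0.242·log₂(0.242) = 0.4954
Sum ≈ 2.2842 → 2.2842 bits.

2.2842 bits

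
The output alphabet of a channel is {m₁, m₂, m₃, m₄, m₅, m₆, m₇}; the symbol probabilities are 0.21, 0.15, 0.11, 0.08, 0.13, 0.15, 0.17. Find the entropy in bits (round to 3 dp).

H = −Σ pᵢ log₂ pᵢ.
−0.21·log₂(0.21) = 0.4728
−0.15·log₂(0.15) = 0.4105
−0.11·log₂(0.11) = 0.3503
−0.08·log₂(0.08) = 0.2915
−0.13·log₂(0.13) = 0.3826
−0.15·log₂(0.15) = 0.4105
−0.17·log₂(0.17) = 0.4346
Sum ≈ 2.7529 → 2.753 bits.

2.753 bits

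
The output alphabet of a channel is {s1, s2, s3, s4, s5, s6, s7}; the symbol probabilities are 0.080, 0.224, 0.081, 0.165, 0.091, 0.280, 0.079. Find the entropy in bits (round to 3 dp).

H = −Σ pᵢ log₂ pᵢ.
−0.080·log₂(0.080) = 0.2915
−0.224·log₂(0.224) = 0.4835
−0.081·log₂(0.081) = 0.2937
−0.165·log₂(0.165) = 0.4289
−0.091·log₂(0.091) = 0.3147
−0.280·log₂(0.280) = 0.5142
−0.079·log₂(0.079) = 0.2893
Sum ≈ 2.6158 → 2.616 bits.

2.616 bits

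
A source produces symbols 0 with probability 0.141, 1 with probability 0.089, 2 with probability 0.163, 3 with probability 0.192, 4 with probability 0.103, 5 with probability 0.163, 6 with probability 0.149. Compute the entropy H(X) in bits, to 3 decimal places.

2.766 bits

H = −Σ pᵢ log₂ pᵢ.
−0.141·log₂(0.141) = 0.3985
−0.089·log₂(0.089) = 0.3106
−0.163·log₂(0.163) = 0.4266
−0.192·log₂(0.192) = 0.4571
−0.103·log₂(0.103) = 0.3378
−0.163·log₂(0.163) = 0.4266
−0.149·log₂(0.149) = 0.4092
Sum ≈ 2.7664 → 2.766 bits.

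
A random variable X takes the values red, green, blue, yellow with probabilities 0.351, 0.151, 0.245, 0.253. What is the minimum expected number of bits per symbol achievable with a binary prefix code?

2 bits/symbol

Repeatedly combine the two least-probable nodes; the expected code length is the sum of the merged weights.
merge 151/1000 + 49/200 → 99/250
merge 253/1000 + 351/1000 → 151/250
merge 99/250 + 151/250 → 1
L = 99/250 + 151/250 + 1 = 2 bits/symbol.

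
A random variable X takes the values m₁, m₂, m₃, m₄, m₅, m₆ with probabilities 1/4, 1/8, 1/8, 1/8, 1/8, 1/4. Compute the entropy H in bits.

Each probability is a power of 1/2, so log₂(1/p) is an integer.
H = Σ p·log₂(1/p) = 1/4·2 + 1/8·3 + 1/8·3 + 1/8·3 + 1/8·3 + 1/4·2 = 2.5 bits.

2.5 bits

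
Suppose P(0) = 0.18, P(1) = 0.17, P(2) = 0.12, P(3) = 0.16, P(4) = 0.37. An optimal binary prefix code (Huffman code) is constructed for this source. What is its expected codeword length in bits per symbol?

2.26 bits/symbol

Repeatedly combine the two least-probable nodes; the expected code length is the sum of the merged weights.
merge 3/25 + 4/25 → 7/25
merge 17/100 + 9/50 → 7/20
merge 7/25 + 7/20 → 63/100
merge 37/100 + 63/100 → 1
L = 7/25 + 7/20 + 63/100 + 1 = 113/50 = 2.26 bits/symbol.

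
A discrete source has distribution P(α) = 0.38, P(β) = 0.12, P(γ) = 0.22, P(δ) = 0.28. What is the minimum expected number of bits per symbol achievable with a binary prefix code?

1.96 bits/symbol

Repeatedly combine the two least-probable nodes; the expected code length is the sum of the merged weights.
merge 3/25 + 11/50 → 17/50
merge 7/25 + 17/50 → 31/50
merge 19/50 + 31/50 → 1
L = 17/50 + 31/50 + 1 = 49/25 = 1.96 bits/symbol.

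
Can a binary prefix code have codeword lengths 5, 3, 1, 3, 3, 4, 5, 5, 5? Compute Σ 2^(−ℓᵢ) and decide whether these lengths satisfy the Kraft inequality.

1.0625; no

With common denominator 2^5 = 32: Σ 2^(−ℓᵢ) = 1/32 + 4/32 + 16/32 + 4/32 + 4/32 + 2/32 + 1/32 + 1/32 + 1/32 = 34/32 = 1.0625.
Kraft's inequality requires Σ ≤ 1; here Σ = 1.0625 > 1, so no such prefix code exists.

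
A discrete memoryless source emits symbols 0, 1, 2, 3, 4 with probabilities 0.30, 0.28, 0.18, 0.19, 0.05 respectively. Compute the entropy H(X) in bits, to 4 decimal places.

H = −Σ pᵢ log₂ pᵢ.
−0.30·log₂(0.30) = 0.5211
−0.28·log₂(0.28) = 0.5142
−0.18·log₂(0.18) = 0.4453
−0.19·log₂(0.19) = 0.4552
−0.05·log₂(0.05) = 0.2161
Sum ≈ 2.1519 → 2.1519 bits.

2.1519 bits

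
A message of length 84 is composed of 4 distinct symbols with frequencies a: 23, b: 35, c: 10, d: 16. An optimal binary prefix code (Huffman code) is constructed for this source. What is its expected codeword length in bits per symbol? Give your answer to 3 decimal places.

Probabilities are the counts divided by 84.
Repeatedly combine the two least-probable nodes; the expected code length is the sum of the merged weights.
merge 5/42 + 4/21 → 13/42
merge 23/84 + 13/42 → 7/12
merge 5/12 + 7/12 → 1
L = 13/42 + 7/12 + 1 = 53/28 ≈ 1.893 bits/symbol.

1.893 bits/symbol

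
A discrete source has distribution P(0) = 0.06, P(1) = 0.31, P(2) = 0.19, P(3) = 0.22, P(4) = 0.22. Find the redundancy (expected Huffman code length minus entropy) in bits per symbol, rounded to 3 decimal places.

0.066 bits

Entropy H = −Σ p log₂ p ≈ 2.1837 bits.
Huffman merges: 3/50+19/100→1/4; 11/50+11/50→11/25; 1/4+31/100→14/25; 11/25+14/25→1. L = 9/4 ≈ 2.2500.
L − H = 2.2500 − 2.1837 = 0.066 bits.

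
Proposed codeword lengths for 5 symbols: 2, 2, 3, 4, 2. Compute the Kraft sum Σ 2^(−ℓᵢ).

With common denominator 2^4 = 16: Σ 2^(−ℓᵢ) = 4/16 + 4/16 + 2/16 + 1/16 + 4/16 = 15/16 = 0.9375.

0.9375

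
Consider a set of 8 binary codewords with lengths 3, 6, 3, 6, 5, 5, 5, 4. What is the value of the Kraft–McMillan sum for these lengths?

0.4375

With common denominator 2^6 = 64: Σ 2^(−ℓᵢ) = 8/64 + 1/64 + 8/64 + 1/64 + 2/64 + 2/64 + 2/64 + 4/64 = 28/64 = 0.4375.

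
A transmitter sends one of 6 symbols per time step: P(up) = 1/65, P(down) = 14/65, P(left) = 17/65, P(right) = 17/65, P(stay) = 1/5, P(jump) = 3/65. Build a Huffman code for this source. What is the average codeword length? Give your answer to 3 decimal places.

Repeatedly combine the two least-probable nodes; the expected code length is the sum of the merged weights.
merge 1/65 + 3/65 → 4/65
merge 4/65 + 1/5 → 17/65
merge 14/65 + 17/65 → 31/65
merge 17/65 + 17/65 → 34/65
merge 31/65 + 34/65 → 1
L = 4/65 + 17/65 + 31/65 + 34/65 + 1 = 151/65 ≈ 2.323 bits/symbol.

2.323 bits/symbol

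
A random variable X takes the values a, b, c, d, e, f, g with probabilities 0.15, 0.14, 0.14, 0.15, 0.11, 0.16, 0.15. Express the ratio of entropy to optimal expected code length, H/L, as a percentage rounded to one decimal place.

98.6%

Entropy H = −Σ p log₂ p ≈ 2.7992 bits.
Huffman merges: 11/100+7/50→1/4; 7/50+3/20→29/100; 3/20+3/20→3/10; 4/25+1/4→41/100; 29/100+3/10→59/100; 41/100+59/100→1. L = 71/25 ≈ 2.8400.
Efficiency = H/L = 2.7992/2.8400 = 98.6%.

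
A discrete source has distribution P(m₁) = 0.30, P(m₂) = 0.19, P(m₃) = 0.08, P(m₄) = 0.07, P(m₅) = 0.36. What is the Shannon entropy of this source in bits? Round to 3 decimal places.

H = −Σ pᵢ log₂ pᵢ.
−0.30·log₂(0.30) = 0.5211
−0.19·log₂(0.19) = 0.4552
−0.08·log₂(0.08) = 0.2915
−0.07·log₂(0.07) = 0.2686
−0.36·log₂(0.36) = 0.5306
Sum ≈ 2.0670 → 2.067 bits.

2.067 bits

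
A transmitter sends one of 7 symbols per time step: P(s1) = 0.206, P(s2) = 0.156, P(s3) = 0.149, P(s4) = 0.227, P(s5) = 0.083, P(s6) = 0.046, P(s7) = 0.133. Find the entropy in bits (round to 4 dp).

2.6720 bits

H = −Σ pᵢ log₂ pᵢ.
−0.206·log₂(0.206) = 0.4695
−0.156·log₂(0.156) = 0.4181
−0.149·log₂(0.149) = 0.4092
−0.227·log₂(0.227) = 0.4856
−0.083·log₂(0.083) = 0.2980
−0.046·log₂(0.046) = 0.2043
−0.133·log₂(0.133) = 0.3871
Sum ≈ 2.6720 → 2.6720 bits.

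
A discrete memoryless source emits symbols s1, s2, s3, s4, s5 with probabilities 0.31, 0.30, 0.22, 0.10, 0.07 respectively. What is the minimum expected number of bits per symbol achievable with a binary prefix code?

2.17 bits/symbol

Repeatedly combine the two least-probable nodes; the expected code length is the sum of the merged weights.
merge 7/100 + 1/10 → 17/100
merge 17/100 + 11/50 → 39/100
merge 3/10 + 31/100 → 61/100
merge 39/100 + 61/100 → 1
L = 17/100 + 39/100 + 61/100 + 1 = 217/100 = 2.17 bits/symbol.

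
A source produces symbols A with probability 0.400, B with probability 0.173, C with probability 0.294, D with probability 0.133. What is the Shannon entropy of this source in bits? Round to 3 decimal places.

H = −Σ pᵢ log₂ pᵢ.
−0.400·log₂(0.400) = 0.5288
−0.173·log₂(0.173) = 0.4379
−0.294·log₂(0.294) = 0.5192
−0.133·log₂(0.133) = 0.3871
Sum ≈ 1.8730 → 1.873 bits.

1.873 bits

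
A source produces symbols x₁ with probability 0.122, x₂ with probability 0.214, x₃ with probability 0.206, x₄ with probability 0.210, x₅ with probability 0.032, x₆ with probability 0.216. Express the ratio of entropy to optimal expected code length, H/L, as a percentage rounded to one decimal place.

96.5%

Entropy H = −Σ p log₂ p ≈ 2.4251 bits.
Huffman merges: 4/125+61/500→77/500; 77/500+103/500→9/25; 21/100+107/500→53/125; 27/125+9/25→72/125; 53/125+72/125→1. L = 1257/500 ≈ 2.5140.
Efficiency = H/L = 2.4251/2.5140 = 96.5%.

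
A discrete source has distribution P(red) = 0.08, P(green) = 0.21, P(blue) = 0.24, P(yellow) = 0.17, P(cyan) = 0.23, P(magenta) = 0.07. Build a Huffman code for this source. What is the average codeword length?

2.47 bits/symbol

Repeatedly combine the two least-probable nodes; the expected code length is the sum of the merged weights.
merge 7/100 + 2/25 → 3/20
merge 3/20 + 17/100 → 8/25
merge 21/100 + 23/100 → 11/25
merge 6/25 + 8/25 → 14/25
merge 11/25 + 14/25 → 1
L = 3/20 + 8/25 + 11/25 + 14/25 + 1 = 247/100 = 2.47 bits/symbol.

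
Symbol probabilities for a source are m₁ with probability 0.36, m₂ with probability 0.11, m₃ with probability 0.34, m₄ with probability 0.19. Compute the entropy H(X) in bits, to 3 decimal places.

1.865 bits

H = −Σ pᵢ log₂ pᵢ.
−0.36·log₂(0.36) = 0.5306
−0.11·log₂(0.11) = 0.3503
−0.34·log₂(0.34) = 0.5292
−0.19·log₂(0.19) = 0.4552
Sum ≈ 1.8653 → 1.865 bits.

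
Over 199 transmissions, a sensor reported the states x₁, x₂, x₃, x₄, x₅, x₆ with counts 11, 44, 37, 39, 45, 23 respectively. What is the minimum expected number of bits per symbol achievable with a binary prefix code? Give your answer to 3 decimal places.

Probabilities are the counts divided by 199.
Repeatedly combine the two least-probable nodes; the expected code length is the sum of the merged weights.
merge 11/199 + 23/199 → 34/199
merge 34/199 + 37/199 → 71/199
merge 39/199 + 44/199 → 83/199
merge 45/199 + 71/199 → 116/199
merge 83/199 + 116/199 → 1
L = 34/199 + 71/199 + 83/199 + 116/199 + 1 = 503/199 ≈ 2.528 bits/symbol.

2.528 bits/symbol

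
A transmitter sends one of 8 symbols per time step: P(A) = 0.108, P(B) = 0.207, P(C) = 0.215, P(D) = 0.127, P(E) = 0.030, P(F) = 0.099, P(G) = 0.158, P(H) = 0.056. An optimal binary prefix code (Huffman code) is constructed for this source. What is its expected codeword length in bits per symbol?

Repeatedly combine the two least-probable nodes; the expected code length is the sum of the merged weights.
merge 3/100 + 7/125 → 43/500
merge 43/500 + 99/1000 → 37/200
merge 27/250 + 127/1000 → 47/200
merge 79/500 + 37/200 → 343/1000
merge 207/1000 + 43/200 → 211/500
merge 47/200 + 343/1000 → 289/500
merge 211/500 + 289/500 → 1
L = 43/500 + 37/200 + 47/200 + 343/1000 + 211/500 + 289/500 + 1 = 2849/1000 = 2.849 bits/symbol.

2.849 bits/symbol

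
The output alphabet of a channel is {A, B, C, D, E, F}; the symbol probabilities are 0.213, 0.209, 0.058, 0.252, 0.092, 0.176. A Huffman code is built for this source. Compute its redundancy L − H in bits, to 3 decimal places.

0.032 bits

Entropy H = −Σ p log₂ p ≈ 2.4444 bits.
Huffman merges: 29/500+23/250→3/20; 3/20+22/125→163/500; 209/1000+213/1000→211/500; 63/250+163/500→289/500; 211/500+289/500→1. L = 619/250 ≈ 2.4760.
L − H = 2.4760 − 2.4444 = 0.032 bits.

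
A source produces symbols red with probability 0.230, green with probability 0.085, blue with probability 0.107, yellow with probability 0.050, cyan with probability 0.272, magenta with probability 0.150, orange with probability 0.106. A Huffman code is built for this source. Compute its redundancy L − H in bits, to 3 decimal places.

0.017 bits

Entropy H = −Σ p log₂ p ≈ 2.6157 bits.
Huffman merges: 1/20+17/200→27/200; 53/500+107/1000→213/1000; 27/200+3/20→57/200; 213/1000+23/100→443/1000; 34/125+57/200→557/1000; 443/1000+557/1000→1. L = 2633/1000 ≈ 2.6330.
L − H = 2.6330 − 2.6157 = 0.017 bits.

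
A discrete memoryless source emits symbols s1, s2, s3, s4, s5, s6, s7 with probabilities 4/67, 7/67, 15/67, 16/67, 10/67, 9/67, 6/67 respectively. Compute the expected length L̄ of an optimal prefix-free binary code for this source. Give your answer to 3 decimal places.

2.687 bits/symbol

Repeatedly combine the two least-probable nodes; the expected code length is the sum of the merged weights.
merge 4/67 + 6/67 → 10/67
merge 7/67 + 9/67 → 16/67
merge 10/67 + 10/67 → 20/67
merge 15/67 + 16/67 → 31/67
merge 16/67 + 20/67 → 36/67
merge 31/67 + 36/67 → 1
L = 10/67 + 16/67 + 20/67 + 31/67 + 36/67 + 1 = 180/67 ≈ 2.687 bits/symbol.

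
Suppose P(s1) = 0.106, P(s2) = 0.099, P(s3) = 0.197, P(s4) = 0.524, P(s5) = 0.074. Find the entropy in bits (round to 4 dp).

1.9018 bits

H = −Σ pᵢ log₂ pᵢ.
−0.106·log₂(0.106) = 0.3432
−0.099·log₂(0.099) = 0.3303
−0.197·log₂(0.197) = 0.4617
−0.524·log₂(0.524) = 0.4886
−0.074·log₂(0.074) = 0.2780
Sum ≈ 1.9018 → 1.9018 bits.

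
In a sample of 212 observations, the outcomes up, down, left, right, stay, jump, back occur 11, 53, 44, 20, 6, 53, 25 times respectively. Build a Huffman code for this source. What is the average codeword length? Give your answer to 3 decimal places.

2.547 bits/symbol

Probabilities are the counts divided by 212.
Repeatedly combine the two least-probable nodes; the expected code length is the sum of the merged weights.
merge 3/106 + 11/212 → 17/212
merge 17/212 + 5/53 → 37/212
merge 25/212 + 37/212 → 31/106
merge 11/53 + 1/4 → 97/212
merge 1/4 + 31/106 → 115/212
merge 97/212 + 115/212 → 1
L = 17/212 + 37/212 + 31/106 + 97/212 + 115/212 + 1 = 135/53 ≈ 2.547 bits/symbol.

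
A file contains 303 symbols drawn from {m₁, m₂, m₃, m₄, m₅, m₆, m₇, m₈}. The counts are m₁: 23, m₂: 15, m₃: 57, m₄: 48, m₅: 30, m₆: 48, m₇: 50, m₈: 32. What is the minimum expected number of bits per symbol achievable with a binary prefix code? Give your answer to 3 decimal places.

2.937 bits/symbol

Probabilities are the counts divided by 303.
Repeatedly combine the two least-probable nodes; the expected code length is the sum of the merged weights.
merge 5/101 + 23/303 → 38/303
merge 10/101 + 32/303 → 62/303
merge 38/303 + 16/101 → 86/303
merge 16/101 + 50/303 → 98/303
merge 19/101 + 62/303 → 119/303
merge 86/303 + 98/303 → 184/303
merge 119/303 + 184/303 → 1
L = 38/303 + 62/303 + 86/303 + 98/303 + 119/303 + 184/303 + 1 = 890/303 ≈ 2.937 bits/symbol.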